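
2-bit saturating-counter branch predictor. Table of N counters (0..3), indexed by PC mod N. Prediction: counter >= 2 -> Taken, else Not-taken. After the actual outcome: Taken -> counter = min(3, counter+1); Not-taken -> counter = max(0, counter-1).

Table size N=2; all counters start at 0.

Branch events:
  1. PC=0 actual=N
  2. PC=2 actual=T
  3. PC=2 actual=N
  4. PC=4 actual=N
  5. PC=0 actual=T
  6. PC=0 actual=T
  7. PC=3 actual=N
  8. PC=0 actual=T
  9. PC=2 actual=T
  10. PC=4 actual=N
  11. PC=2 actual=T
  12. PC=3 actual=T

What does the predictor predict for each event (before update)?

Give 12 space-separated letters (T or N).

Answer: N N N N N N N T T T T N

Derivation:
Ev 1: PC=0 idx=0 pred=N actual=N -> ctr[0]=0
Ev 2: PC=2 idx=0 pred=N actual=T -> ctr[0]=1
Ev 3: PC=2 idx=0 pred=N actual=N -> ctr[0]=0
Ev 4: PC=4 idx=0 pred=N actual=N -> ctr[0]=0
Ev 5: PC=0 idx=0 pred=N actual=T -> ctr[0]=1
Ev 6: PC=0 idx=0 pred=N actual=T -> ctr[0]=2
Ev 7: PC=3 idx=1 pred=N actual=N -> ctr[1]=0
Ev 8: PC=0 idx=0 pred=T actual=T -> ctr[0]=3
Ev 9: PC=2 idx=0 pred=T actual=T -> ctr[0]=3
Ev 10: PC=4 idx=0 pred=T actual=N -> ctr[0]=2
Ev 11: PC=2 idx=0 pred=T actual=T -> ctr[0]=3
Ev 12: PC=3 idx=1 pred=N actual=T -> ctr[1]=1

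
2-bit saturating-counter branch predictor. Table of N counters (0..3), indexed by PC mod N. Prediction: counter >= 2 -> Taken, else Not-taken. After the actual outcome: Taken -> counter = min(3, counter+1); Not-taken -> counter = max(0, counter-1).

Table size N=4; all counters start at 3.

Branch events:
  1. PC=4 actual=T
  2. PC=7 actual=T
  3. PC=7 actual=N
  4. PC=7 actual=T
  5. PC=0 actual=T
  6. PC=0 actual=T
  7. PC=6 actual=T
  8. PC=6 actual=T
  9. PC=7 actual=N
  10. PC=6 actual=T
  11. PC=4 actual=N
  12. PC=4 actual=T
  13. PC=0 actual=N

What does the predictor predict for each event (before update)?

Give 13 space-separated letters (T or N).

Ev 1: PC=4 idx=0 pred=T actual=T -> ctr[0]=3
Ev 2: PC=7 idx=3 pred=T actual=T -> ctr[3]=3
Ev 3: PC=7 idx=3 pred=T actual=N -> ctr[3]=2
Ev 4: PC=7 idx=3 pred=T actual=T -> ctr[3]=3
Ev 5: PC=0 idx=0 pred=T actual=T -> ctr[0]=3
Ev 6: PC=0 idx=0 pred=T actual=T -> ctr[0]=3
Ev 7: PC=6 idx=2 pred=T actual=T -> ctr[2]=3
Ev 8: PC=6 idx=2 pred=T actual=T -> ctr[2]=3
Ev 9: PC=7 idx=3 pred=T actual=N -> ctr[3]=2
Ev 10: PC=6 idx=2 pred=T actual=T -> ctr[2]=3
Ev 11: PC=4 idx=0 pred=T actual=N -> ctr[0]=2
Ev 12: PC=4 idx=0 pred=T actual=T -> ctr[0]=3
Ev 13: PC=0 idx=0 pred=T actual=N -> ctr[0]=2

Answer: T T T T T T T T T T T T T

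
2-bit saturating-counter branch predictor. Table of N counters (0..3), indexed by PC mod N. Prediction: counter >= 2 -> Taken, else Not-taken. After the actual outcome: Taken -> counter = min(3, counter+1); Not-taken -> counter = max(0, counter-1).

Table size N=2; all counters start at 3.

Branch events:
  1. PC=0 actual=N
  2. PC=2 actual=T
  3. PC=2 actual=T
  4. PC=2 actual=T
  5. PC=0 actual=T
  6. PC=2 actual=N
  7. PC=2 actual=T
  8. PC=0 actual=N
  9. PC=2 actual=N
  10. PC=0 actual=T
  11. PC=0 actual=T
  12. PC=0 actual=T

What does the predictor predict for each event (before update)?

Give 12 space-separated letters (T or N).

Ev 1: PC=0 idx=0 pred=T actual=N -> ctr[0]=2
Ev 2: PC=2 idx=0 pred=T actual=T -> ctr[0]=3
Ev 3: PC=2 idx=0 pred=T actual=T -> ctr[0]=3
Ev 4: PC=2 idx=0 pred=T actual=T -> ctr[0]=3
Ev 5: PC=0 idx=0 pred=T actual=T -> ctr[0]=3
Ev 6: PC=2 idx=0 pred=T actual=N -> ctr[0]=2
Ev 7: PC=2 idx=0 pred=T actual=T -> ctr[0]=3
Ev 8: PC=0 idx=0 pred=T actual=N -> ctr[0]=2
Ev 9: PC=2 idx=0 pred=T actual=N -> ctr[0]=1
Ev 10: PC=0 idx=0 pred=N actual=T -> ctr[0]=2
Ev 11: PC=0 idx=0 pred=T actual=T -> ctr[0]=3
Ev 12: PC=0 idx=0 pred=T actual=T -> ctr[0]=3

Answer: T T T T T T T T T N T T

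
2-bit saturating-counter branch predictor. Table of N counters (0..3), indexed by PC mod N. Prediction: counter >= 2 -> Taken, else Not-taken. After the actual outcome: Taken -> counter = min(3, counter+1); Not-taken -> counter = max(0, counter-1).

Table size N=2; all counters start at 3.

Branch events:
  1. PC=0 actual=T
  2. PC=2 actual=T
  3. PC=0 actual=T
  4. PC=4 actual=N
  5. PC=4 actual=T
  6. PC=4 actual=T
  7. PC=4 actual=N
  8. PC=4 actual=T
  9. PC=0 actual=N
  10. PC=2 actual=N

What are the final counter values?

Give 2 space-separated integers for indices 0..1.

Answer: 1 3

Derivation:
Ev 1: PC=0 idx=0 pred=T actual=T -> ctr[0]=3
Ev 2: PC=2 idx=0 pred=T actual=T -> ctr[0]=3
Ev 3: PC=0 idx=0 pred=T actual=T -> ctr[0]=3
Ev 4: PC=4 idx=0 pred=T actual=N -> ctr[0]=2
Ev 5: PC=4 idx=0 pred=T actual=T -> ctr[0]=3
Ev 6: PC=4 idx=0 pred=T actual=T -> ctr[0]=3
Ev 7: PC=4 idx=0 pred=T actual=N -> ctr[0]=2
Ev 8: PC=4 idx=0 pred=T actual=T -> ctr[0]=3
Ev 9: PC=0 idx=0 pred=T actual=N -> ctr[0]=2
Ev 10: PC=2 idx=0 pred=T actual=N -> ctr[0]=1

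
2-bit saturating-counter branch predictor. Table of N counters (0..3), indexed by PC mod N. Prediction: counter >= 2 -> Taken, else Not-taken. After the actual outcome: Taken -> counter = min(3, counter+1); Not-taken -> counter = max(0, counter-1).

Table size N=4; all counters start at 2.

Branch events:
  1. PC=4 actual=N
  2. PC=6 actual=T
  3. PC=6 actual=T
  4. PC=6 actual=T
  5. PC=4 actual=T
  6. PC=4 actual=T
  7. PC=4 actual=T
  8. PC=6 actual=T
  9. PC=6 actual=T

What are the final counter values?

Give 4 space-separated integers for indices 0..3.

Ev 1: PC=4 idx=0 pred=T actual=N -> ctr[0]=1
Ev 2: PC=6 idx=2 pred=T actual=T -> ctr[2]=3
Ev 3: PC=6 idx=2 pred=T actual=T -> ctr[2]=3
Ev 4: PC=6 idx=2 pred=T actual=T -> ctr[2]=3
Ev 5: PC=4 idx=0 pred=N actual=T -> ctr[0]=2
Ev 6: PC=4 idx=0 pred=T actual=T -> ctr[0]=3
Ev 7: PC=4 idx=0 pred=T actual=T -> ctr[0]=3
Ev 8: PC=6 idx=2 pred=T actual=T -> ctr[2]=3
Ev 9: PC=6 idx=2 pred=T actual=T -> ctr[2]=3

Answer: 3 2 3 2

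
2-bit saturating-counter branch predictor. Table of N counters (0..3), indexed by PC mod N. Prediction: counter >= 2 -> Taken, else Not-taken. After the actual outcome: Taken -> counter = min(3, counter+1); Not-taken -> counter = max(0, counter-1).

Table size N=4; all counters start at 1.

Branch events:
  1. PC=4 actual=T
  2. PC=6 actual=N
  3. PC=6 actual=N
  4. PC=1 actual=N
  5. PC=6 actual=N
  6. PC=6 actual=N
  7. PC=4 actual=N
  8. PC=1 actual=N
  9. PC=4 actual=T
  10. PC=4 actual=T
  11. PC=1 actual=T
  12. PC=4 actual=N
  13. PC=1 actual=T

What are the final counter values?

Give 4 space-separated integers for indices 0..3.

Answer: 2 2 0 1

Derivation:
Ev 1: PC=4 idx=0 pred=N actual=T -> ctr[0]=2
Ev 2: PC=6 idx=2 pred=N actual=N -> ctr[2]=0
Ev 3: PC=6 idx=2 pred=N actual=N -> ctr[2]=0
Ev 4: PC=1 idx=1 pred=N actual=N -> ctr[1]=0
Ev 5: PC=6 idx=2 pred=N actual=N -> ctr[2]=0
Ev 6: PC=6 idx=2 pred=N actual=N -> ctr[2]=0
Ev 7: PC=4 idx=0 pred=T actual=N -> ctr[0]=1
Ev 8: PC=1 idx=1 pred=N actual=N -> ctr[1]=0
Ev 9: PC=4 idx=0 pred=N actual=T -> ctr[0]=2
Ev 10: PC=4 idx=0 pred=T actual=T -> ctr[0]=3
Ev 11: PC=1 idx=1 pred=N actual=T -> ctr[1]=1
Ev 12: PC=4 idx=0 pred=T actual=N -> ctr[0]=2
Ev 13: PC=1 idx=1 pred=N actual=T -> ctr[1]=2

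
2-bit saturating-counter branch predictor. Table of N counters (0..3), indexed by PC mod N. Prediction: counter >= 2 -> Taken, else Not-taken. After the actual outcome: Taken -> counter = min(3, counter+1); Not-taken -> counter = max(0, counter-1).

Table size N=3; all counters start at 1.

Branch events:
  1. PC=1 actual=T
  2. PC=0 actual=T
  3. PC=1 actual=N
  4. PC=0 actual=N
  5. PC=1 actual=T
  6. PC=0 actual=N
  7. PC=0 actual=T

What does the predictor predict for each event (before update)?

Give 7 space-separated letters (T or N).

Answer: N N T T N N N

Derivation:
Ev 1: PC=1 idx=1 pred=N actual=T -> ctr[1]=2
Ev 2: PC=0 idx=0 pred=N actual=T -> ctr[0]=2
Ev 3: PC=1 idx=1 pred=T actual=N -> ctr[1]=1
Ev 4: PC=0 idx=0 pred=T actual=N -> ctr[0]=1
Ev 5: PC=1 idx=1 pred=N actual=T -> ctr[1]=2
Ev 6: PC=0 idx=0 pred=N actual=N -> ctr[0]=0
Ev 7: PC=0 idx=0 pred=N actual=T -> ctr[0]=1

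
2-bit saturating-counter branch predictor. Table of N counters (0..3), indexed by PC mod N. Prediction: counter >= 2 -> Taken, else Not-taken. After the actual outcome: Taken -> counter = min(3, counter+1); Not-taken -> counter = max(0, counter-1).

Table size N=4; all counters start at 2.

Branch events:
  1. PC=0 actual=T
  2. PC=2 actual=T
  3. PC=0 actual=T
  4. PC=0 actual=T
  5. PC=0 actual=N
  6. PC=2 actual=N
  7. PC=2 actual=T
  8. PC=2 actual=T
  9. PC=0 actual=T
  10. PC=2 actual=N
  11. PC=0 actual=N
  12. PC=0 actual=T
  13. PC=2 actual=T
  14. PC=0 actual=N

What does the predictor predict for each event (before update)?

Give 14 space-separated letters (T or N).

Ev 1: PC=0 idx=0 pred=T actual=T -> ctr[0]=3
Ev 2: PC=2 idx=2 pred=T actual=T -> ctr[2]=3
Ev 3: PC=0 idx=0 pred=T actual=T -> ctr[0]=3
Ev 4: PC=0 idx=0 pred=T actual=T -> ctr[0]=3
Ev 5: PC=0 idx=0 pred=T actual=N -> ctr[0]=2
Ev 6: PC=2 idx=2 pred=T actual=N -> ctr[2]=2
Ev 7: PC=2 idx=2 pred=T actual=T -> ctr[2]=3
Ev 8: PC=2 idx=2 pred=T actual=T -> ctr[2]=3
Ev 9: PC=0 idx=0 pred=T actual=T -> ctr[0]=3
Ev 10: PC=2 idx=2 pred=T actual=N -> ctr[2]=2
Ev 11: PC=0 idx=0 pred=T actual=N -> ctr[0]=2
Ev 12: PC=0 idx=0 pred=T actual=T -> ctr[0]=3
Ev 13: PC=2 idx=2 pred=T actual=T -> ctr[2]=3
Ev 14: PC=0 idx=0 pred=T actual=N -> ctr[0]=2

Answer: T T T T T T T T T T T T T T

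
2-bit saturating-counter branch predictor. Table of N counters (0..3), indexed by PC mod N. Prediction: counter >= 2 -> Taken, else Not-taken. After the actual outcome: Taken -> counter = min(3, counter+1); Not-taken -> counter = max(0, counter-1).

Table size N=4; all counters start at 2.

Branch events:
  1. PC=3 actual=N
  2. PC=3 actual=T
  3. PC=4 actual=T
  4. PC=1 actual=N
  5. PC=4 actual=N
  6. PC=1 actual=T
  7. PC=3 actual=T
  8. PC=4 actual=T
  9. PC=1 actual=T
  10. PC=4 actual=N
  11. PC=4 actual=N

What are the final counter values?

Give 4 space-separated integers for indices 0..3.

Ev 1: PC=3 idx=3 pred=T actual=N -> ctr[3]=1
Ev 2: PC=3 idx=3 pred=N actual=T -> ctr[3]=2
Ev 3: PC=4 idx=0 pred=T actual=T -> ctr[0]=3
Ev 4: PC=1 idx=1 pred=T actual=N -> ctr[1]=1
Ev 5: PC=4 idx=0 pred=T actual=N -> ctr[0]=2
Ev 6: PC=1 idx=1 pred=N actual=T -> ctr[1]=2
Ev 7: PC=3 idx=3 pred=T actual=T -> ctr[3]=3
Ev 8: PC=4 idx=0 pred=T actual=T -> ctr[0]=3
Ev 9: PC=1 idx=1 pred=T actual=T -> ctr[1]=3
Ev 10: PC=4 idx=0 pred=T actual=N -> ctr[0]=2
Ev 11: PC=4 idx=0 pred=T actual=N -> ctr[0]=1

Answer: 1 3 2 3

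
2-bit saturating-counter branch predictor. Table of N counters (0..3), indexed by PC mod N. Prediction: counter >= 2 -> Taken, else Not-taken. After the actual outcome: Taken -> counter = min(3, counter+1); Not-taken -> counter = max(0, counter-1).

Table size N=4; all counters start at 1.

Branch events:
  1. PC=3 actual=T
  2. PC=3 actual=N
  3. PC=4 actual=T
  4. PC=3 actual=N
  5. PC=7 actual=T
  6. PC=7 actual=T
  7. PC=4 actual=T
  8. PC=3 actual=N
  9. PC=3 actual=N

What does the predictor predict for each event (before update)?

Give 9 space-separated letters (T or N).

Ev 1: PC=3 idx=3 pred=N actual=T -> ctr[3]=2
Ev 2: PC=3 idx=3 pred=T actual=N -> ctr[3]=1
Ev 3: PC=4 idx=0 pred=N actual=T -> ctr[0]=2
Ev 4: PC=3 idx=3 pred=N actual=N -> ctr[3]=0
Ev 5: PC=7 idx=3 pred=N actual=T -> ctr[3]=1
Ev 6: PC=7 idx=3 pred=N actual=T -> ctr[3]=2
Ev 7: PC=4 idx=0 pred=T actual=T -> ctr[0]=3
Ev 8: PC=3 idx=3 pred=T actual=N -> ctr[3]=1
Ev 9: PC=3 idx=3 pred=N actual=N -> ctr[3]=0

Answer: N T N N N N T T N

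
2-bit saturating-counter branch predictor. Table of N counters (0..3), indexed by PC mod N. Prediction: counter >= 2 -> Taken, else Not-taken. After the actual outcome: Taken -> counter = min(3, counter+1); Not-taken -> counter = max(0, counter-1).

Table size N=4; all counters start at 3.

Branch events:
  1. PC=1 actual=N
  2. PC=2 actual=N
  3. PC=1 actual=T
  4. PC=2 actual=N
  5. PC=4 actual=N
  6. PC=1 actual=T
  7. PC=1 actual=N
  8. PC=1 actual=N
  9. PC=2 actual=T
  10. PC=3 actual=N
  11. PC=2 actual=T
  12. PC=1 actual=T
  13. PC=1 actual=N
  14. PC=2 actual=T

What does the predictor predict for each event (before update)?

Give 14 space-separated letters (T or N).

Answer: T T T T T T T T N T T N T T

Derivation:
Ev 1: PC=1 idx=1 pred=T actual=N -> ctr[1]=2
Ev 2: PC=2 idx=2 pred=T actual=N -> ctr[2]=2
Ev 3: PC=1 idx=1 pred=T actual=T -> ctr[1]=3
Ev 4: PC=2 idx=2 pred=T actual=N -> ctr[2]=1
Ev 5: PC=4 idx=0 pred=T actual=N -> ctr[0]=2
Ev 6: PC=1 idx=1 pred=T actual=T -> ctr[1]=3
Ev 7: PC=1 idx=1 pred=T actual=N -> ctr[1]=2
Ev 8: PC=1 idx=1 pred=T actual=N -> ctr[1]=1
Ev 9: PC=2 idx=2 pred=N actual=T -> ctr[2]=2
Ev 10: PC=3 idx=3 pred=T actual=N -> ctr[3]=2
Ev 11: PC=2 idx=2 pred=T actual=T -> ctr[2]=3
Ev 12: PC=1 idx=1 pred=N actual=T -> ctr[1]=2
Ev 13: PC=1 idx=1 pred=T actual=N -> ctr[1]=1
Ev 14: PC=2 idx=2 pred=T actual=T -> ctr[2]=3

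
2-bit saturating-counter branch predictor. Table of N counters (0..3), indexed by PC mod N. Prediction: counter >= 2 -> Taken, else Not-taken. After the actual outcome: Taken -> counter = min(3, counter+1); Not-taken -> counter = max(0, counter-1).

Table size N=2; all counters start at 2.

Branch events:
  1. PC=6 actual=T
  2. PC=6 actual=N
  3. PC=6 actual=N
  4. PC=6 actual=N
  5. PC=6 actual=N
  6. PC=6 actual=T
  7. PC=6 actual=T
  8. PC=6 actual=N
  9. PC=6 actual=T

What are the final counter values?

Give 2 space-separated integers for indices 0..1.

Answer: 2 2

Derivation:
Ev 1: PC=6 idx=0 pred=T actual=T -> ctr[0]=3
Ev 2: PC=6 idx=0 pred=T actual=N -> ctr[0]=2
Ev 3: PC=6 idx=0 pred=T actual=N -> ctr[0]=1
Ev 4: PC=6 idx=0 pred=N actual=N -> ctr[0]=0
Ev 5: PC=6 idx=0 pred=N actual=N -> ctr[0]=0
Ev 6: PC=6 idx=0 pred=N actual=T -> ctr[0]=1
Ev 7: PC=6 idx=0 pred=N actual=T -> ctr[0]=2
Ev 8: PC=6 idx=0 pred=T actual=N -> ctr[0]=1
Ev 9: PC=6 idx=0 pred=N actual=T -> ctr[0]=2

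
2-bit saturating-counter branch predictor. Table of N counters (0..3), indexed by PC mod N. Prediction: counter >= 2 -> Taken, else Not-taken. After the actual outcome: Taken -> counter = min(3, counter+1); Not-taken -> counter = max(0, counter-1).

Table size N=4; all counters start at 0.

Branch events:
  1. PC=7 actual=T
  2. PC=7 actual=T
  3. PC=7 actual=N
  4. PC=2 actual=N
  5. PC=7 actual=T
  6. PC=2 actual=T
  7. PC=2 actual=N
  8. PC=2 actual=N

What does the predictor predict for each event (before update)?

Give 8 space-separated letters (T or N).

Answer: N N T N N N N N

Derivation:
Ev 1: PC=7 idx=3 pred=N actual=T -> ctr[3]=1
Ev 2: PC=7 idx=3 pred=N actual=T -> ctr[3]=2
Ev 3: PC=7 idx=3 pred=T actual=N -> ctr[3]=1
Ev 4: PC=2 idx=2 pred=N actual=N -> ctr[2]=0
Ev 5: PC=7 idx=3 pred=N actual=T -> ctr[3]=2
Ev 6: PC=2 idx=2 pred=N actual=T -> ctr[2]=1
Ev 7: PC=2 idx=2 pred=N actual=N -> ctr[2]=0
Ev 8: PC=2 idx=2 pred=N actual=N -> ctr[2]=0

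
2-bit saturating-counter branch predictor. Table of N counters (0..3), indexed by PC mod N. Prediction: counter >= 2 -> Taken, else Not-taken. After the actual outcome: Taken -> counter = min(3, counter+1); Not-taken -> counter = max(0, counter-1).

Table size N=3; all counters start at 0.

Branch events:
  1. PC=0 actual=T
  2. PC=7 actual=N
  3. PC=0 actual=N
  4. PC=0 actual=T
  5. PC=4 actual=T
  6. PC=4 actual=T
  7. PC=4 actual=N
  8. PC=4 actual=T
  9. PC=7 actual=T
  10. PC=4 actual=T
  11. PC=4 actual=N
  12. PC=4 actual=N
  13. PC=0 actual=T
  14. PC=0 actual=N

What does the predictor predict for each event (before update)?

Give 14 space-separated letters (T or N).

Ev 1: PC=0 idx=0 pred=N actual=T -> ctr[0]=1
Ev 2: PC=7 idx=1 pred=N actual=N -> ctr[1]=0
Ev 3: PC=0 idx=0 pred=N actual=N -> ctr[0]=0
Ev 4: PC=0 idx=0 pred=N actual=T -> ctr[0]=1
Ev 5: PC=4 idx=1 pred=N actual=T -> ctr[1]=1
Ev 6: PC=4 idx=1 pred=N actual=T -> ctr[1]=2
Ev 7: PC=4 idx=1 pred=T actual=N -> ctr[1]=1
Ev 8: PC=4 idx=1 pred=N actual=T -> ctr[1]=2
Ev 9: PC=7 idx=1 pred=T actual=T -> ctr[1]=3
Ev 10: PC=4 idx=1 pred=T actual=T -> ctr[1]=3
Ev 11: PC=4 idx=1 pred=T actual=N -> ctr[1]=2
Ev 12: PC=4 idx=1 pred=T actual=N -> ctr[1]=1
Ev 13: PC=0 idx=0 pred=N actual=T -> ctr[0]=2
Ev 14: PC=0 idx=0 pred=T actual=N -> ctr[0]=1

Answer: N N N N N N T N T T T T N T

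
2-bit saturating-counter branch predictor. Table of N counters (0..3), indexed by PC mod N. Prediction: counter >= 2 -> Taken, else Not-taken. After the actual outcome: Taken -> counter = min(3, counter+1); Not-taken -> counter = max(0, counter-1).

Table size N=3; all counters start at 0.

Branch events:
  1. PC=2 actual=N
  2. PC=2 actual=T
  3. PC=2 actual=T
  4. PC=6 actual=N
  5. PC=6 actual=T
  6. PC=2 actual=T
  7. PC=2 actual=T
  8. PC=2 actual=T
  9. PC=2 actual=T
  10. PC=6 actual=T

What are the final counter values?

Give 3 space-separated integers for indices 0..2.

Ev 1: PC=2 idx=2 pred=N actual=N -> ctr[2]=0
Ev 2: PC=2 idx=2 pred=N actual=T -> ctr[2]=1
Ev 3: PC=2 idx=2 pred=N actual=T -> ctr[2]=2
Ev 4: PC=6 idx=0 pred=N actual=N -> ctr[0]=0
Ev 5: PC=6 idx=0 pred=N actual=T -> ctr[0]=1
Ev 6: PC=2 idx=2 pred=T actual=T -> ctr[2]=3
Ev 7: PC=2 idx=2 pred=T actual=T -> ctr[2]=3
Ev 8: PC=2 idx=2 pred=T actual=T -> ctr[2]=3
Ev 9: PC=2 idx=2 pred=T actual=T -> ctr[2]=3
Ev 10: PC=6 idx=0 pred=N actual=T -> ctr[0]=2

Answer: 2 0 3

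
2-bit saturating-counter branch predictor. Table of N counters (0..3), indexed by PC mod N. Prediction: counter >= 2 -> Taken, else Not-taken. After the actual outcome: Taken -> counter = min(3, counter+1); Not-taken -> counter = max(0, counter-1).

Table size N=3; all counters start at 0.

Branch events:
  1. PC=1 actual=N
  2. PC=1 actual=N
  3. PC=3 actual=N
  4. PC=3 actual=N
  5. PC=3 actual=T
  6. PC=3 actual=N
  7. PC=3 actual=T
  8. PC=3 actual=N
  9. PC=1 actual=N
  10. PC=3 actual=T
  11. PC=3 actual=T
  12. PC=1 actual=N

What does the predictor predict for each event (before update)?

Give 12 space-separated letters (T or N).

Ev 1: PC=1 idx=1 pred=N actual=N -> ctr[1]=0
Ev 2: PC=1 idx=1 pred=N actual=N -> ctr[1]=0
Ev 3: PC=3 idx=0 pred=N actual=N -> ctr[0]=0
Ev 4: PC=3 idx=0 pred=N actual=N -> ctr[0]=0
Ev 5: PC=3 idx=0 pred=N actual=T -> ctr[0]=1
Ev 6: PC=3 idx=0 pred=N actual=N -> ctr[0]=0
Ev 7: PC=3 idx=0 pred=N actual=T -> ctr[0]=1
Ev 8: PC=3 idx=0 pred=N actual=N -> ctr[0]=0
Ev 9: PC=1 idx=1 pred=N actual=N -> ctr[1]=0
Ev 10: PC=3 idx=0 pred=N actual=T -> ctr[0]=1
Ev 11: PC=3 idx=0 pred=N actual=T -> ctr[0]=2
Ev 12: PC=1 idx=1 pred=N actual=N -> ctr[1]=0

Answer: N N N N N N N N N N N N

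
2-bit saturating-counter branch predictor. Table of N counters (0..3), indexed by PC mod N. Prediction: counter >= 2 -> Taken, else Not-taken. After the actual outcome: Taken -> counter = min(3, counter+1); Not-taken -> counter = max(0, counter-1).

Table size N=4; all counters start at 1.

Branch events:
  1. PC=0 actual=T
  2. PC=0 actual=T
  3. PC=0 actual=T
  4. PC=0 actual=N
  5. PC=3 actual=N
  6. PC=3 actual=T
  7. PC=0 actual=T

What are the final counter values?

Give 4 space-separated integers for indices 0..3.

Answer: 3 1 1 1

Derivation:
Ev 1: PC=0 idx=0 pred=N actual=T -> ctr[0]=2
Ev 2: PC=0 idx=0 pred=T actual=T -> ctr[0]=3
Ev 3: PC=0 idx=0 pred=T actual=T -> ctr[0]=3
Ev 4: PC=0 idx=0 pred=T actual=N -> ctr[0]=2
Ev 5: PC=3 idx=3 pred=N actual=N -> ctr[3]=0
Ev 6: PC=3 idx=3 pred=N actual=T -> ctr[3]=1
Ev 7: PC=0 idx=0 pred=T actual=T -> ctr[0]=3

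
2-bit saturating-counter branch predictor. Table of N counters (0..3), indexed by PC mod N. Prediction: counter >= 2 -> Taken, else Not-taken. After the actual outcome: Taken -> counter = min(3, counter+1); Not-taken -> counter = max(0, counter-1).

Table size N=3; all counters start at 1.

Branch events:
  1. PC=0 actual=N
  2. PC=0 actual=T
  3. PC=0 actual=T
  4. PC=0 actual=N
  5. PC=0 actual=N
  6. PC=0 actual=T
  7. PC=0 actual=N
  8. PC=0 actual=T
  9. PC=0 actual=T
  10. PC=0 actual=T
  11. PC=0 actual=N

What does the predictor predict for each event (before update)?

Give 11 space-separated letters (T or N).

Answer: N N N T N N N N N T T

Derivation:
Ev 1: PC=0 idx=0 pred=N actual=N -> ctr[0]=0
Ev 2: PC=0 idx=0 pred=N actual=T -> ctr[0]=1
Ev 3: PC=0 idx=0 pred=N actual=T -> ctr[0]=2
Ev 4: PC=0 idx=0 pred=T actual=N -> ctr[0]=1
Ev 5: PC=0 idx=0 pred=N actual=N -> ctr[0]=0
Ev 6: PC=0 idx=0 pred=N actual=T -> ctr[0]=1
Ev 7: PC=0 idx=0 pred=N actual=N -> ctr[0]=0
Ev 8: PC=0 idx=0 pred=N actual=T -> ctr[0]=1
Ev 9: PC=0 idx=0 pred=N actual=T -> ctr[0]=2
Ev 10: PC=0 idx=0 pred=T actual=T -> ctr[0]=3
Ev 11: PC=0 idx=0 pred=T actual=N -> ctr[0]=2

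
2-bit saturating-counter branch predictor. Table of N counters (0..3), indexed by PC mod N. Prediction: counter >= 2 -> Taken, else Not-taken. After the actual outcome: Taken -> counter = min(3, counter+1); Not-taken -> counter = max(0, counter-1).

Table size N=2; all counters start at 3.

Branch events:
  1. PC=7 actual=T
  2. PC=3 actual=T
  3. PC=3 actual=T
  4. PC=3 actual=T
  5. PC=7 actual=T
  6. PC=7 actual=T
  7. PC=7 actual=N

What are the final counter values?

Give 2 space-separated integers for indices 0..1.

Answer: 3 2

Derivation:
Ev 1: PC=7 idx=1 pred=T actual=T -> ctr[1]=3
Ev 2: PC=3 idx=1 pred=T actual=T -> ctr[1]=3
Ev 3: PC=3 idx=1 pred=T actual=T -> ctr[1]=3
Ev 4: PC=3 idx=1 pred=T actual=T -> ctr[1]=3
Ev 5: PC=7 idx=1 pred=T actual=T -> ctr[1]=3
Ev 6: PC=7 idx=1 pred=T actual=T -> ctr[1]=3
Ev 7: PC=7 idx=1 pred=T actual=N -> ctr[1]=2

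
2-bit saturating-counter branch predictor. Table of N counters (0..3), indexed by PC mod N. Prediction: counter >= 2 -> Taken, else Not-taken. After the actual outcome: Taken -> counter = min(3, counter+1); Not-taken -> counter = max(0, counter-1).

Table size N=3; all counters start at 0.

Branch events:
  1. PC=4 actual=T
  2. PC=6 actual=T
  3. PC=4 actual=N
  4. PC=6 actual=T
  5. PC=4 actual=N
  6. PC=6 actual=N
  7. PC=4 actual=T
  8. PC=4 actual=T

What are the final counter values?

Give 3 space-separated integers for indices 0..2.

Ev 1: PC=4 idx=1 pred=N actual=T -> ctr[1]=1
Ev 2: PC=6 idx=0 pred=N actual=T -> ctr[0]=1
Ev 3: PC=4 idx=1 pred=N actual=N -> ctr[1]=0
Ev 4: PC=6 idx=0 pred=N actual=T -> ctr[0]=2
Ev 5: PC=4 idx=1 pred=N actual=N -> ctr[1]=0
Ev 6: PC=6 idx=0 pred=T actual=N -> ctr[0]=1
Ev 7: PC=4 idx=1 pred=N actual=T -> ctr[1]=1
Ev 8: PC=4 idx=1 pred=N actual=T -> ctr[1]=2

Answer: 1 2 0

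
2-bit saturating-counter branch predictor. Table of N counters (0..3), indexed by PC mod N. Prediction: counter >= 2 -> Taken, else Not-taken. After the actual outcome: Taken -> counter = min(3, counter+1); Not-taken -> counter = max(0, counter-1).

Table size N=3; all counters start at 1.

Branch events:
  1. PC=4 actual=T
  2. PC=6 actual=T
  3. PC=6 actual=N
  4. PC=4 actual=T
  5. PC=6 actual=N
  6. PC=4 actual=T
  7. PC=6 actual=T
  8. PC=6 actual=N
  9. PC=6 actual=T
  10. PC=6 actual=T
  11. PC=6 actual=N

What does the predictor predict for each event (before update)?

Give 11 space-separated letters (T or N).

Answer: N N T T N T N N N N T

Derivation:
Ev 1: PC=4 idx=1 pred=N actual=T -> ctr[1]=2
Ev 2: PC=6 idx=0 pred=N actual=T -> ctr[0]=2
Ev 3: PC=6 idx=0 pred=T actual=N -> ctr[0]=1
Ev 4: PC=4 idx=1 pred=T actual=T -> ctr[1]=3
Ev 5: PC=6 idx=0 pred=N actual=N -> ctr[0]=0
Ev 6: PC=4 idx=1 pred=T actual=T -> ctr[1]=3
Ev 7: PC=6 idx=0 pred=N actual=T -> ctr[0]=1
Ev 8: PC=6 idx=0 pred=N actual=N -> ctr[0]=0
Ev 9: PC=6 idx=0 pred=N actual=T -> ctr[0]=1
Ev 10: PC=6 idx=0 pred=N actual=T -> ctr[0]=2
Ev 11: PC=6 idx=0 pred=T actual=N -> ctr[0]=1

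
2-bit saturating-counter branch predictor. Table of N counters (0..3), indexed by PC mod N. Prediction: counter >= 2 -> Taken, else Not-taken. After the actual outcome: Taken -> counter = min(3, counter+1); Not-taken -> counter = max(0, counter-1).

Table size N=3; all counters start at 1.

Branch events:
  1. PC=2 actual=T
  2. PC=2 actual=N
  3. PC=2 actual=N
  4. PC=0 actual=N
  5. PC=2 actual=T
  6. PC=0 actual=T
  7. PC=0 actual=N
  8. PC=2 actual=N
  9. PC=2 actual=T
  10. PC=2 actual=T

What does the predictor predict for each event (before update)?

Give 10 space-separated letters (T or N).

Answer: N T N N N N N N N N

Derivation:
Ev 1: PC=2 idx=2 pred=N actual=T -> ctr[2]=2
Ev 2: PC=2 idx=2 pred=T actual=N -> ctr[2]=1
Ev 3: PC=2 idx=2 pred=N actual=N -> ctr[2]=0
Ev 4: PC=0 idx=0 pred=N actual=N -> ctr[0]=0
Ev 5: PC=2 idx=2 pred=N actual=T -> ctr[2]=1
Ev 6: PC=0 idx=0 pred=N actual=T -> ctr[0]=1
Ev 7: PC=0 idx=0 pred=N actual=N -> ctr[0]=0
Ev 8: PC=2 idx=2 pred=N actual=N -> ctr[2]=0
Ev 9: PC=2 idx=2 pred=N actual=T -> ctr[2]=1
Ev 10: PC=2 idx=2 pred=N actual=T -> ctr[2]=2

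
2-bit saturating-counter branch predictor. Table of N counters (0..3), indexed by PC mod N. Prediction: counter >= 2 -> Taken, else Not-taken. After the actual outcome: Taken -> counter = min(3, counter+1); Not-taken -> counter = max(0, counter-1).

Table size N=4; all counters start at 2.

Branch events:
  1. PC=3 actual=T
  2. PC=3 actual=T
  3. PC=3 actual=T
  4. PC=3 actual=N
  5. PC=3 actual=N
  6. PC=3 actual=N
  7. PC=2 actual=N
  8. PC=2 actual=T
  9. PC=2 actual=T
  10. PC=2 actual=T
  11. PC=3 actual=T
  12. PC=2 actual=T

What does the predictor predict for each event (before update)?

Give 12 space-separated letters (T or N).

Ev 1: PC=3 idx=3 pred=T actual=T -> ctr[3]=3
Ev 2: PC=3 idx=3 pred=T actual=T -> ctr[3]=3
Ev 3: PC=3 idx=3 pred=T actual=T -> ctr[3]=3
Ev 4: PC=3 idx=3 pred=T actual=N -> ctr[3]=2
Ev 5: PC=3 idx=3 pred=T actual=N -> ctr[3]=1
Ev 6: PC=3 idx=3 pred=N actual=N -> ctr[3]=0
Ev 7: PC=2 idx=2 pred=T actual=N -> ctr[2]=1
Ev 8: PC=2 idx=2 pred=N actual=T -> ctr[2]=2
Ev 9: PC=2 idx=2 pred=T actual=T -> ctr[2]=3
Ev 10: PC=2 idx=2 pred=T actual=T -> ctr[2]=3
Ev 11: PC=3 idx=3 pred=N actual=T -> ctr[3]=1
Ev 12: PC=2 idx=2 pred=T actual=T -> ctr[2]=3

Answer: T T T T T N T N T T N T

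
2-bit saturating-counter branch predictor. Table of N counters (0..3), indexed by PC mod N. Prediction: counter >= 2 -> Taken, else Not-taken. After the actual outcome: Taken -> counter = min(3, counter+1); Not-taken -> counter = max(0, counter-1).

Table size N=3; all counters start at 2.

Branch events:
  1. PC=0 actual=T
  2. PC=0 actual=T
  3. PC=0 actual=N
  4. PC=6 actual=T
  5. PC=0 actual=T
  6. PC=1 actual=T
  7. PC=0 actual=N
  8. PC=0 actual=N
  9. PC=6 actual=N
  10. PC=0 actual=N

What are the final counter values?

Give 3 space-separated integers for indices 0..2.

Ev 1: PC=0 idx=0 pred=T actual=T -> ctr[0]=3
Ev 2: PC=0 idx=0 pred=T actual=T -> ctr[0]=3
Ev 3: PC=0 idx=0 pred=T actual=N -> ctr[0]=2
Ev 4: PC=6 idx=0 pred=T actual=T -> ctr[0]=3
Ev 5: PC=0 idx=0 pred=T actual=T -> ctr[0]=3
Ev 6: PC=1 idx=1 pred=T actual=T -> ctr[1]=3
Ev 7: PC=0 idx=0 pred=T actual=N -> ctr[0]=2
Ev 8: PC=0 idx=0 pred=T actual=N -> ctr[0]=1
Ev 9: PC=6 idx=0 pred=N actual=N -> ctr[0]=0
Ev 10: PC=0 idx=0 pred=N actual=N -> ctr[0]=0

Answer: 0 3 2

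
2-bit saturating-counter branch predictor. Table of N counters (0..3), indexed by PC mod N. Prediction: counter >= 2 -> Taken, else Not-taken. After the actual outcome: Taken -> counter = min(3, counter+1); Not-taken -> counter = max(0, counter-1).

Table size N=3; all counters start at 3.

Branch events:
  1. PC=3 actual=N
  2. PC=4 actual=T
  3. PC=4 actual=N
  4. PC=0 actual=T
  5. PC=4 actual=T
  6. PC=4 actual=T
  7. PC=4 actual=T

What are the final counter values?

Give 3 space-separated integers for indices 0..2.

Ev 1: PC=3 idx=0 pred=T actual=N -> ctr[0]=2
Ev 2: PC=4 idx=1 pred=T actual=T -> ctr[1]=3
Ev 3: PC=4 idx=1 pred=T actual=N -> ctr[1]=2
Ev 4: PC=0 idx=0 pred=T actual=T -> ctr[0]=3
Ev 5: PC=4 idx=1 pred=T actual=T -> ctr[1]=3
Ev 6: PC=4 idx=1 pred=T actual=T -> ctr[1]=3
Ev 7: PC=4 idx=1 pred=T actual=T -> ctr[1]=3

Answer: 3 3 3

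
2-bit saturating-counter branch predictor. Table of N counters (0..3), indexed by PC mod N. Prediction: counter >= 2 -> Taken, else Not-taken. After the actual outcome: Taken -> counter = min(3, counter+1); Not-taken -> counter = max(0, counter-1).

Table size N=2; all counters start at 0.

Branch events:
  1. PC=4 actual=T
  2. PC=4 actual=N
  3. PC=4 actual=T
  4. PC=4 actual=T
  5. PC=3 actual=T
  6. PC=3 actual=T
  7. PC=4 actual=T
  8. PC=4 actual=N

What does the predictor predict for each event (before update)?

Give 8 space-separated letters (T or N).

Answer: N N N N N N T T

Derivation:
Ev 1: PC=4 idx=0 pred=N actual=T -> ctr[0]=1
Ev 2: PC=4 idx=0 pred=N actual=N -> ctr[0]=0
Ev 3: PC=4 idx=0 pred=N actual=T -> ctr[0]=1
Ev 4: PC=4 idx=0 pred=N actual=T -> ctr[0]=2
Ev 5: PC=3 idx=1 pred=N actual=T -> ctr[1]=1
Ev 6: PC=3 idx=1 pred=N actual=T -> ctr[1]=2
Ev 7: PC=4 idx=0 pred=T actual=T -> ctr[0]=3
Ev 8: PC=4 idx=0 pred=T actual=N -> ctr[0]=2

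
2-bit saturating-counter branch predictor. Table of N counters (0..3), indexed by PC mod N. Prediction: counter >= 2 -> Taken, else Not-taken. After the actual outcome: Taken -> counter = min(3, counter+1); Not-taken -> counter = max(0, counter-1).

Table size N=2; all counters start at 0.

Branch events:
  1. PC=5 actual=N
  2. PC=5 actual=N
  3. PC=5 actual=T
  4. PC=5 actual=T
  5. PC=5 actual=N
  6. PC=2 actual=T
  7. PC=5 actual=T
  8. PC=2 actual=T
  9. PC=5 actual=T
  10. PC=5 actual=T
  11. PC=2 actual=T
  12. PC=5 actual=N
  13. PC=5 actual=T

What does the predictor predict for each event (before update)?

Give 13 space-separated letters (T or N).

Answer: N N N N T N N N T T T T T

Derivation:
Ev 1: PC=5 idx=1 pred=N actual=N -> ctr[1]=0
Ev 2: PC=5 idx=1 pred=N actual=N -> ctr[1]=0
Ev 3: PC=5 idx=1 pred=N actual=T -> ctr[1]=1
Ev 4: PC=5 idx=1 pred=N actual=T -> ctr[1]=2
Ev 5: PC=5 idx=1 pred=T actual=N -> ctr[1]=1
Ev 6: PC=2 idx=0 pred=N actual=T -> ctr[0]=1
Ev 7: PC=5 idx=1 pred=N actual=T -> ctr[1]=2
Ev 8: PC=2 idx=0 pred=N actual=T -> ctr[0]=2
Ev 9: PC=5 idx=1 pred=T actual=T -> ctr[1]=3
Ev 10: PC=5 idx=1 pred=T actual=T -> ctr[1]=3
Ev 11: PC=2 idx=0 pred=T actual=T -> ctr[0]=3
Ev 12: PC=5 idx=1 pred=T actual=N -> ctr[1]=2
Ev 13: PC=5 idx=1 pred=T actual=T -> ctr[1]=3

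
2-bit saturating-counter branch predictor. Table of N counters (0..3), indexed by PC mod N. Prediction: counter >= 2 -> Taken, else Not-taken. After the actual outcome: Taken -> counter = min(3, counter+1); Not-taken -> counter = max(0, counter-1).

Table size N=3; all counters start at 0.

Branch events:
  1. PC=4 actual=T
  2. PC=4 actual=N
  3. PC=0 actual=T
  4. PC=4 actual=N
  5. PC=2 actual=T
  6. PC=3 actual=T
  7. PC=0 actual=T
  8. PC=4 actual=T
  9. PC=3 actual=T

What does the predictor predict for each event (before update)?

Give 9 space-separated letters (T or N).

Ev 1: PC=4 idx=1 pred=N actual=T -> ctr[1]=1
Ev 2: PC=4 idx=1 pred=N actual=N -> ctr[1]=0
Ev 3: PC=0 idx=0 pred=N actual=T -> ctr[0]=1
Ev 4: PC=4 idx=1 pred=N actual=N -> ctr[1]=0
Ev 5: PC=2 idx=2 pred=N actual=T -> ctr[2]=1
Ev 6: PC=3 idx=0 pred=N actual=T -> ctr[0]=2
Ev 7: PC=0 idx=0 pred=T actual=T -> ctr[0]=3
Ev 8: PC=4 idx=1 pred=N actual=T -> ctr[1]=1
Ev 9: PC=3 idx=0 pred=T actual=T -> ctr[0]=3

Answer: N N N N N N T N T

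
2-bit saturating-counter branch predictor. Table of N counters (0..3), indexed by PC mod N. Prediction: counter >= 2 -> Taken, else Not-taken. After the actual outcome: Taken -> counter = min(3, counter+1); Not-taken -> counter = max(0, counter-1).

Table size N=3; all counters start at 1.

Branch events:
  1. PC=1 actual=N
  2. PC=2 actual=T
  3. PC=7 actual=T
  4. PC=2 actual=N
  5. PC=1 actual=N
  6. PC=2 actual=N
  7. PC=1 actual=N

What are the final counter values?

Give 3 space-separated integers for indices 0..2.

Answer: 1 0 0

Derivation:
Ev 1: PC=1 idx=1 pred=N actual=N -> ctr[1]=0
Ev 2: PC=2 idx=2 pred=N actual=T -> ctr[2]=2
Ev 3: PC=7 idx=1 pred=N actual=T -> ctr[1]=1
Ev 4: PC=2 idx=2 pred=T actual=N -> ctr[2]=1
Ev 5: PC=1 idx=1 pred=N actual=N -> ctr[1]=0
Ev 6: PC=2 idx=2 pred=N actual=N -> ctr[2]=0
Ev 7: PC=1 idx=1 pred=N actual=N -> ctr[1]=0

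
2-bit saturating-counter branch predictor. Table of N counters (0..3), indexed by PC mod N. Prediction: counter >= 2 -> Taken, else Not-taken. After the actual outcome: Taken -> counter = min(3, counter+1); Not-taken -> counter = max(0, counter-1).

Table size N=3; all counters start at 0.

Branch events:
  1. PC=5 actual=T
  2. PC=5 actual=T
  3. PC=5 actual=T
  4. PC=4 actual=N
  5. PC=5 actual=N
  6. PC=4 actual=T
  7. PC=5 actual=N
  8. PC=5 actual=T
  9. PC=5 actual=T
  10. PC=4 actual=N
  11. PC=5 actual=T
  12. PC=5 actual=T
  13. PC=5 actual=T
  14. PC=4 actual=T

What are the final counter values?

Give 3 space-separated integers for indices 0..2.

Answer: 0 1 3

Derivation:
Ev 1: PC=5 idx=2 pred=N actual=T -> ctr[2]=1
Ev 2: PC=5 idx=2 pred=N actual=T -> ctr[2]=2
Ev 3: PC=5 idx=2 pred=T actual=T -> ctr[2]=3
Ev 4: PC=4 idx=1 pred=N actual=N -> ctr[1]=0
Ev 5: PC=5 idx=2 pred=T actual=N -> ctr[2]=2
Ev 6: PC=4 idx=1 pred=N actual=T -> ctr[1]=1
Ev 7: PC=5 idx=2 pred=T actual=N -> ctr[2]=1
Ev 8: PC=5 idx=2 pred=N actual=T -> ctr[2]=2
Ev 9: PC=5 idx=2 pred=T actual=T -> ctr[2]=3
Ev 10: PC=4 idx=1 pred=N actual=N -> ctr[1]=0
Ev 11: PC=5 idx=2 pred=T actual=T -> ctr[2]=3
Ev 12: PC=5 idx=2 pred=T actual=T -> ctr[2]=3
Ev 13: PC=5 idx=2 pred=T actual=T -> ctr[2]=3
Ev 14: PC=4 idx=1 pred=N actual=T -> ctr[1]=1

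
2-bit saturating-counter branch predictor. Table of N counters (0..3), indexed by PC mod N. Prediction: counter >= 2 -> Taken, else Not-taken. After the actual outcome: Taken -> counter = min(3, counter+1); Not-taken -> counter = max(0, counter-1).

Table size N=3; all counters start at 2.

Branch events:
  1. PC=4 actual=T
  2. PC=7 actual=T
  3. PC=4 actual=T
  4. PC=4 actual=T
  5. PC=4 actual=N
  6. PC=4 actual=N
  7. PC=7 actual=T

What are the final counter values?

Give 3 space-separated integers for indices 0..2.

Answer: 2 2 2

Derivation:
Ev 1: PC=4 idx=1 pred=T actual=T -> ctr[1]=3
Ev 2: PC=7 idx=1 pred=T actual=T -> ctr[1]=3
Ev 3: PC=4 idx=1 pred=T actual=T -> ctr[1]=3
Ev 4: PC=4 idx=1 pred=T actual=T -> ctr[1]=3
Ev 5: PC=4 idx=1 pred=T actual=N -> ctr[1]=2
Ev 6: PC=4 idx=1 pred=T actual=N -> ctr[1]=1
Ev 7: PC=7 idx=1 pred=N actual=T -> ctr[1]=2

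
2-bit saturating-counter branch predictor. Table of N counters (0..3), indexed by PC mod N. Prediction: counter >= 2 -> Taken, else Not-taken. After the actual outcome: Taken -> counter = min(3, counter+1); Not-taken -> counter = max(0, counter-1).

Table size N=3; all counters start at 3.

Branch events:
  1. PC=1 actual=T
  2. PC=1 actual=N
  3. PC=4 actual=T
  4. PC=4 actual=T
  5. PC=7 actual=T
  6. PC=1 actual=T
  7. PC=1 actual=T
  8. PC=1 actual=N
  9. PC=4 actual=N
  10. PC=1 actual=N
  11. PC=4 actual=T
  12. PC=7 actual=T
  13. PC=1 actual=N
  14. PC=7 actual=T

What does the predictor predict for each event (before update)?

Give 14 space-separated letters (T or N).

Answer: T T T T T T T T T N N N T N

Derivation:
Ev 1: PC=1 idx=1 pred=T actual=T -> ctr[1]=3
Ev 2: PC=1 idx=1 pred=T actual=N -> ctr[1]=2
Ev 3: PC=4 idx=1 pred=T actual=T -> ctr[1]=3
Ev 4: PC=4 idx=1 pred=T actual=T -> ctr[1]=3
Ev 5: PC=7 idx=1 pred=T actual=T -> ctr[1]=3
Ev 6: PC=1 idx=1 pred=T actual=T -> ctr[1]=3
Ev 7: PC=1 idx=1 pred=T actual=T -> ctr[1]=3
Ev 8: PC=1 idx=1 pred=T actual=N -> ctr[1]=2
Ev 9: PC=4 idx=1 pred=T actual=N -> ctr[1]=1
Ev 10: PC=1 idx=1 pred=N actual=N -> ctr[1]=0
Ev 11: PC=4 idx=1 pred=N actual=T -> ctr[1]=1
Ev 12: PC=7 idx=1 pred=N actual=T -> ctr[1]=2
Ev 13: PC=1 idx=1 pred=T actual=N -> ctr[1]=1
Ev 14: PC=7 idx=1 pred=N actual=T -> ctr[1]=2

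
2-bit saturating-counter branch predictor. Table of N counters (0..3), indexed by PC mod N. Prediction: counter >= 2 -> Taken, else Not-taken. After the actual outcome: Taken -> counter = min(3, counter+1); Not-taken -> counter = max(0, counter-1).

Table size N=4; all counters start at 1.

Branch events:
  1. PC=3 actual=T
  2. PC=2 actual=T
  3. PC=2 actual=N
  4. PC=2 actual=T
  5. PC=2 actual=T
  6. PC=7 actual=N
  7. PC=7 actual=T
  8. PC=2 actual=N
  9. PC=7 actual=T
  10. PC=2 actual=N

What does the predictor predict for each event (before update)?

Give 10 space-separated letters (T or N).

Ev 1: PC=3 idx=3 pred=N actual=T -> ctr[3]=2
Ev 2: PC=2 idx=2 pred=N actual=T -> ctr[2]=2
Ev 3: PC=2 idx=2 pred=T actual=N -> ctr[2]=1
Ev 4: PC=2 idx=2 pred=N actual=T -> ctr[2]=2
Ev 5: PC=2 idx=2 pred=T actual=T -> ctr[2]=3
Ev 6: PC=7 idx=3 pred=T actual=N -> ctr[3]=1
Ev 7: PC=7 idx=3 pred=N actual=T -> ctr[3]=2
Ev 8: PC=2 idx=2 pred=T actual=N -> ctr[2]=2
Ev 9: PC=7 idx=3 pred=T actual=T -> ctr[3]=3
Ev 10: PC=2 idx=2 pred=T actual=N -> ctr[2]=1

Answer: N N T N T T N T T T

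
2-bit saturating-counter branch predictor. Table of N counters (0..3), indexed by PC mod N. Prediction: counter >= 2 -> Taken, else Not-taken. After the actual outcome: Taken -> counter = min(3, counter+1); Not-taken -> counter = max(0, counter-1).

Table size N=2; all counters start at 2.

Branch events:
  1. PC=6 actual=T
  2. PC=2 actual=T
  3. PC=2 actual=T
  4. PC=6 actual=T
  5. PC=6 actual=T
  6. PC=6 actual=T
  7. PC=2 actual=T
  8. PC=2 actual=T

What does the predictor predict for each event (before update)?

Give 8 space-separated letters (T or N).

Answer: T T T T T T T T

Derivation:
Ev 1: PC=6 idx=0 pred=T actual=T -> ctr[0]=3
Ev 2: PC=2 idx=0 pred=T actual=T -> ctr[0]=3
Ev 3: PC=2 idx=0 pred=T actual=T -> ctr[0]=3
Ev 4: PC=6 idx=0 pred=T actual=T -> ctr[0]=3
Ev 5: PC=6 idx=0 pred=T actual=T -> ctr[0]=3
Ev 6: PC=6 idx=0 pred=T actual=T -> ctr[0]=3
Ev 7: PC=2 idx=0 pred=T actual=T -> ctr[0]=3
Ev 8: PC=2 idx=0 pred=T actual=T -> ctr[0]=3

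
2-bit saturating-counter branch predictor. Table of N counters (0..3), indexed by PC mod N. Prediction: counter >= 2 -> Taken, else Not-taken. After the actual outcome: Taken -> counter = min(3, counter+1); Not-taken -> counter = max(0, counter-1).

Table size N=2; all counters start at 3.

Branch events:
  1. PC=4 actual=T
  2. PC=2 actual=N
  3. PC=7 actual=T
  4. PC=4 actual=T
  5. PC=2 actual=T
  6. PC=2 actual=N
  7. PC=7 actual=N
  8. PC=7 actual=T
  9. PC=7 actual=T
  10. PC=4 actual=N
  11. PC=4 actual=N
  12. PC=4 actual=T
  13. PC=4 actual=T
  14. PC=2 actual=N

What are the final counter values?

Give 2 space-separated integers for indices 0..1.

Ev 1: PC=4 idx=0 pred=T actual=T -> ctr[0]=3
Ev 2: PC=2 idx=0 pred=T actual=N -> ctr[0]=2
Ev 3: PC=7 idx=1 pred=T actual=T -> ctr[1]=3
Ev 4: PC=4 idx=0 pred=T actual=T -> ctr[0]=3
Ev 5: PC=2 idx=0 pred=T actual=T -> ctr[0]=3
Ev 6: PC=2 idx=0 pred=T actual=N -> ctr[0]=2
Ev 7: PC=7 idx=1 pred=T actual=N -> ctr[1]=2
Ev 8: PC=7 idx=1 pred=T actual=T -> ctr[1]=3
Ev 9: PC=7 idx=1 pred=T actual=T -> ctr[1]=3
Ev 10: PC=4 idx=0 pred=T actual=N -> ctr[0]=1
Ev 11: PC=4 idx=0 pred=N actual=N -> ctr[0]=0
Ev 12: PC=4 idx=0 pred=N actual=T -> ctr[0]=1
Ev 13: PC=4 idx=0 pred=N actual=T -> ctr[0]=2
Ev 14: PC=2 idx=0 pred=T actual=N -> ctr[0]=1

Answer: 1 3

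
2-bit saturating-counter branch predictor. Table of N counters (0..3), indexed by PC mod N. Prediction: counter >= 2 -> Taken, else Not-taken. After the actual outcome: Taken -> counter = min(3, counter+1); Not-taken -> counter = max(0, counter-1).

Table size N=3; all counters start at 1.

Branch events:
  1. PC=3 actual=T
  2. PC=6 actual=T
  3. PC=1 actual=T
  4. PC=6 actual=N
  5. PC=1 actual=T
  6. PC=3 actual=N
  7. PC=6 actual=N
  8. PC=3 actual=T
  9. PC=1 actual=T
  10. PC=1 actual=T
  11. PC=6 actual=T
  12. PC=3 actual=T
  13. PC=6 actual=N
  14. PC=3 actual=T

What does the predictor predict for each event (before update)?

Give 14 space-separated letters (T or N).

Ev 1: PC=3 idx=0 pred=N actual=T -> ctr[0]=2
Ev 2: PC=6 idx=0 pred=T actual=T -> ctr[0]=3
Ev 3: PC=1 idx=1 pred=N actual=T -> ctr[1]=2
Ev 4: PC=6 idx=0 pred=T actual=N -> ctr[0]=2
Ev 5: PC=1 idx=1 pred=T actual=T -> ctr[1]=3
Ev 6: PC=3 idx=0 pred=T actual=N -> ctr[0]=1
Ev 7: PC=6 idx=0 pred=N actual=N -> ctr[0]=0
Ev 8: PC=3 idx=0 pred=N actual=T -> ctr[0]=1
Ev 9: PC=1 idx=1 pred=T actual=T -> ctr[1]=3
Ev 10: PC=1 idx=1 pred=T actual=T -> ctr[1]=3
Ev 11: PC=6 idx=0 pred=N actual=T -> ctr[0]=2
Ev 12: PC=3 idx=0 pred=T actual=T -> ctr[0]=3
Ev 13: PC=6 idx=0 pred=T actual=N -> ctr[0]=2
Ev 14: PC=3 idx=0 pred=T actual=T -> ctr[0]=3

Answer: N T N T T T N N T T N T T T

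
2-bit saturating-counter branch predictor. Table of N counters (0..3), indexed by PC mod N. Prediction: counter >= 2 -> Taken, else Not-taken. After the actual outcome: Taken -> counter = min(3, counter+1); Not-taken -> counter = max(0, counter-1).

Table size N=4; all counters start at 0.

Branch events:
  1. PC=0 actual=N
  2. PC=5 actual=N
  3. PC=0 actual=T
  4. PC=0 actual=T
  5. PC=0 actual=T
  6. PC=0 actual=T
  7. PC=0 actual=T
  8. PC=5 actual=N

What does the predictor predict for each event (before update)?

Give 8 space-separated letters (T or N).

Answer: N N N N T T T N

Derivation:
Ev 1: PC=0 idx=0 pred=N actual=N -> ctr[0]=0
Ev 2: PC=5 idx=1 pred=N actual=N -> ctr[1]=0
Ev 3: PC=0 idx=0 pred=N actual=T -> ctr[0]=1
Ev 4: PC=0 idx=0 pred=N actual=T -> ctr[0]=2
Ev 5: PC=0 idx=0 pred=T actual=T -> ctr[0]=3
Ev 6: PC=0 idx=0 pred=T actual=T -> ctr[0]=3
Ev 7: PC=0 idx=0 pred=T actual=T -> ctr[0]=3
Ev 8: PC=5 idx=1 pred=N actual=N -> ctr[1]=0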